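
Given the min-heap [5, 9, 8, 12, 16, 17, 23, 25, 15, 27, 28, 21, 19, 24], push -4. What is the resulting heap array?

[-4, 9, 5, 12, 16, 17, 8, 25, 15, 27, 28, 21, 19, 24, 23]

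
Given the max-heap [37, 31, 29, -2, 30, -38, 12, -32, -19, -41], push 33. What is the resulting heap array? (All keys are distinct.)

append 33 at index 10 → [37, 31, 29, -2, 30, -38, 12, -32, -19, -41, 33]
33 > parent 30 at index 4, swap → [37, 31, 29, -2, 33, -38, 12, -32, -19, -41, 30]
33 > parent 31 at index 1, swap → [37, 33, 29, -2, 31, -38, 12, -32, -19, -41, 30]

[37, 33, 29, -2, 31, -38, 12, -32, -19, -41, 30]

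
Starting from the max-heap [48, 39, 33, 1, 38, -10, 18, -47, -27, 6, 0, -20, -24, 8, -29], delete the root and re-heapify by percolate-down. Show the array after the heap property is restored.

[39, 38, 33, 1, 6, -10, 18, -47, -27, -29, 0, -20, -24, 8]

remove root 48; move last element -29 to root → [-29, 39, 33, 1, 38, -10, 18, -47, -27, 6, 0, -20, -24, 8]
-29 vs larger child 39 at index 1, swap → [39, -29, 33, 1, 38, -10, 18, -47, -27, 6, 0, -20, -24, 8]
-29 vs larger child 38 at index 4, swap → [39, 38, 33, 1, -29, -10, 18, -47, -27, 6, 0, -20, -24, 8]
-29 vs larger child 6 at index 9, swap → [39, 38, 33, 1, 6, -10, 18, -47, -27, -29, 0, -20, -24, 8]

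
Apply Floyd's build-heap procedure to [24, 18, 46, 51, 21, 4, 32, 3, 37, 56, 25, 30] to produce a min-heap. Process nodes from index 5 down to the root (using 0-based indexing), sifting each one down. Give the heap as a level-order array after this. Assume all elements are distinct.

sift down from index 5: already satisfies heap property
sift down from index 4: already satisfies heap property
sift down from index 3:
  51 vs smaller child 3 at index 7, swap → [24, 18, 46, 3, 21, 4, 32, 51, 37, 56, 25, 30]
sift down from index 2:
  46 vs smaller child 4 at index 5, swap → [24, 18, 4, 3, 21, 46, 32, 51, 37, 56, 25, 30]
  46 vs only child 30 at index 11, swap → [24, 18, 4, 3, 21, 30, 32, 51, 37, 56, 25, 46]
sift down from index 1:
  18 vs smaller child 3 at index 3, swap → [24, 3, 4, 18, 21, 30, 32, 51, 37, 56, 25, 46]
sift down from index 0:
  24 vs smaller child 3 at index 1, swap → [3, 24, 4, 18, 21, 30, 32, 51, 37, 56, 25, 46]
  24 vs smaller child 18 at index 3, swap → [3, 18, 4, 24, 21, 30, 32, 51, 37, 56, 25, 46]

[3, 18, 4, 24, 21, 30, 32, 51, 37, 56, 25, 46]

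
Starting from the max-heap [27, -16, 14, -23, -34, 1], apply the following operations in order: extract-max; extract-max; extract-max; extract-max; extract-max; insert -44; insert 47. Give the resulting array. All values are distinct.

[47, -44, -34]

extract-max → returns 27:
  remove root 27; move last element 1 to root → [1, -16, 14, -23, -34]
  1 vs larger child 14 at index 2, swap → [14, -16, 1, -23, -34]
extract-max → returns 14:
  remove root 14; move last element -34 to root → [-34, -16, 1, -23]
  -34 vs larger child 1 at index 2, swap → [1, -16, -34, -23]
extract-max → returns 1:
  remove root 1; move last element -23 to root → [-23, -16, -34]
  -23 vs larger child -16 at index 1, swap → [-16, -23, -34]
extract-max → returns -16:
  remove root -16; move last element -34 to root → [-34, -23]
  -34 vs only child -23 at index 1, swap → [-23, -34]
extract-max → returns -23:
  remove root -23; move last element -34 to root → [-34] (no swap needed)
insert -44:
  append -44 at index 1 → [-34, -44] (no swap needed)
insert 47:
  append 47 at index 2 → [-34, -44, 47]
  47 > parent -34 at index 0, swap → [47, -44, -34]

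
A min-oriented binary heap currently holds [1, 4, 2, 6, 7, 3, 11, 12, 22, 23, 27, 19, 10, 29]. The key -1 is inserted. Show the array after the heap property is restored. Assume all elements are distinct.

[-1, 4, 1, 6, 7, 3, 2, 12, 22, 23, 27, 19, 10, 29, 11]

append -1 at index 14 → [1, 4, 2, 6, 7, 3, 11, 12, 22, 23, 27, 19, 10, 29, -1]
-1 < parent 11 at index 6, swap → [1, 4, 2, 6, 7, 3, -1, 12, 22, 23, 27, 19, 10, 29, 11]
-1 < parent 2 at index 2, swap → [1, 4, -1, 6, 7, 3, 2, 12, 22, 23, 27, 19, 10, 29, 11]
-1 < parent 1 at index 0, swap → [-1, 4, 1, 6, 7, 3, 2, 12, 22, 23, 27, 19, 10, 29, 11]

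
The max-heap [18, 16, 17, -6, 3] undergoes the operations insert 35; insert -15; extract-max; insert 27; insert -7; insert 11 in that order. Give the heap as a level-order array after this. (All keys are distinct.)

insert 35:
  append 35 at index 5 → [18, 16, 17, -6, 3, 35]
  35 > parent 17 at index 2, swap → [18, 16, 35, -6, 3, 17]
  35 > parent 18 at index 0, swap → [35, 16, 18, -6, 3, 17]
insert -15:
  append -15 at index 6 → [35, 16, 18, -6, 3, 17, -15] (no swap needed)
extract-max → returns 35:
  remove root 35; move last element -15 to root → [-15, 16, 18, -6, 3, 17]
  -15 vs larger child 18 at index 2, swap → [18, 16, -15, -6, 3, 17]
  -15 vs only child 17 at index 5, swap → [18, 16, 17, -6, 3, -15]
insert 27:
  append 27 at index 6 → [18, 16, 17, -6, 3, -15, 27]
  27 > parent 17 at index 2, swap → [18, 16, 27, -6, 3, -15, 17]
  27 > parent 18 at index 0, swap → [27, 16, 18, -6, 3, -15, 17]
insert -7:
  append -7 at index 7 → [27, 16, 18, -6, 3, -15, 17, -7] (no swap needed)
insert 11:
  append 11 at index 8 → [27, 16, 18, -6, 3, -15, 17, -7, 11]
  11 > parent -6 at index 3, swap → [27, 16, 18, 11, 3, -15, 17, -7, -6]

[27, 16, 18, 11, 3, -15, 17, -7, -6]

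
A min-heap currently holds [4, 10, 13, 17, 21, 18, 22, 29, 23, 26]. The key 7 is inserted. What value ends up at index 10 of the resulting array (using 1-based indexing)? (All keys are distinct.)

26

append 7 at index 11 → [4, 10, 13, 17, 21, 18, 22, 29, 23, 26, 7]
7 < parent 21 at index 5, swap → [4, 10, 13, 17, 7, 18, 22, 29, 23, 26, 21]
7 < parent 10 at index 2, swap → [4, 7, 13, 17, 10, 18, 22, 29, 23, 26, 21]
resulting array: [4, 7, 13, 17, 10, 18, 22, 29, 23, 26, 21]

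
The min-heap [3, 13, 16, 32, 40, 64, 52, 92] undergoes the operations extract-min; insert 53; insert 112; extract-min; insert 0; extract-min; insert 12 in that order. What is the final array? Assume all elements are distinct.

extract-min → returns 3:
  remove root 3; move last element 92 to root → [92, 13, 16, 32, 40, 64, 52]
  92 vs smaller child 13 at index 1, swap → [13, 92, 16, 32, 40, 64, 52]
  92 vs smaller child 32 at index 3, swap → [13, 32, 16, 92, 40, 64, 52]
insert 53:
  append 53 at index 7 → [13, 32, 16, 92, 40, 64, 52, 53]
  53 < parent 92 at index 3, swap → [13, 32, 16, 53, 40, 64, 52, 92]
insert 112:
  append 112 at index 8 → [13, 32, 16, 53, 40, 64, 52, 92, 112] (no swap needed)
extract-min → returns 13:
  remove root 13; move last element 112 to root → [112, 32, 16, 53, 40, 64, 52, 92]
  112 vs smaller child 16 at index 2, swap → [16, 32, 112, 53, 40, 64, 52, 92]
  112 vs smaller child 52 at index 6, swap → [16, 32, 52, 53, 40, 64, 112, 92]
insert 0:
  append 0 at index 8 → [16, 32, 52, 53, 40, 64, 112, 92, 0]
  0 < parent 53 at index 3, swap → [16, 32, 52, 0, 40, 64, 112, 92, 53]
  0 < parent 32 at index 1, swap → [16, 0, 52, 32, 40, 64, 112, 92, 53]
  0 < parent 16 at index 0, swap → [0, 16, 52, 32, 40, 64, 112, 92, 53]
extract-min → returns 0:
  remove root 0; move last element 53 to root → [53, 16, 52, 32, 40, 64, 112, 92]
  53 vs smaller child 16 at index 1, swap → [16, 53, 52, 32, 40, 64, 112, 92]
  53 vs smaller child 32 at index 3, swap → [16, 32, 52, 53, 40, 64, 112, 92]
insert 12:
  append 12 at index 8 → [16, 32, 52, 53, 40, 64, 112, 92, 12]
  12 < parent 53 at index 3, swap → [16, 32, 52, 12, 40, 64, 112, 92, 53]
  12 < parent 32 at index 1, swap → [16, 12, 52, 32, 40, 64, 112, 92, 53]
  12 < parent 16 at index 0, swap → [12, 16, 52, 32, 40, 64, 112, 92, 53]

[12, 16, 52, 32, 40, 64, 112, 92, 53]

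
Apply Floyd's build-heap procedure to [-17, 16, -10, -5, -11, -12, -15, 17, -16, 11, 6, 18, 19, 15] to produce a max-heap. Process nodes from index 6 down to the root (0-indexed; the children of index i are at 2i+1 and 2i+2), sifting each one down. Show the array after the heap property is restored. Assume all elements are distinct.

[19, 17, 18, 16, 11, -10, 15, -5, -16, -11, 6, -17, -12, -15]

sift down from index 6:
  -15 vs only child 15 at index 13, swap → [-17, 16, -10, -5, -11, -12, 15, 17, -16, 11, 6, 18, 19, -15]
sift down from index 5:
  -12 vs larger child 19 at index 12, swap → [-17, 16, -10, -5, -11, 19, 15, 17, -16, 11, 6, 18, -12, -15]
sift down from index 4:
  -11 vs larger child 11 at index 9, swap → [-17, 16, -10, -5, 11, 19, 15, 17, -16, -11, 6, 18, -12, -15]
sift down from index 3:
  -5 vs larger child 17 at index 7, swap → [-17, 16, -10, 17, 11, 19, 15, -5, -16, -11, 6, 18, -12, -15]
sift down from index 2:
  -10 vs larger child 19 at index 5, swap → [-17, 16, 19, 17, 11, -10, 15, -5, -16, -11, 6, 18, -12, -15]
  -10 vs larger child 18 at index 11, swap → [-17, 16, 19, 17, 11, 18, 15, -5, -16, -11, 6, -10, -12, -15]
sift down from index 1:
  16 vs larger child 17 at index 3, swap → [-17, 17, 19, 16, 11, 18, 15, -5, -16, -11, 6, -10, -12, -15]
sift down from index 0:
  -17 vs larger child 19 at index 2, swap → [19, 17, -17, 16, 11, 18, 15, -5, -16, -11, 6, -10, -12, -15]
  -17 vs larger child 18 at index 5, swap → [19, 17, 18, 16, 11, -17, 15, -5, -16, -11, 6, -10, -12, -15]
  -17 vs larger child -10 at index 11, swap → [19, 17, 18, 16, 11, -10, 15, -5, -16, -11, 6, -17, -12, -15]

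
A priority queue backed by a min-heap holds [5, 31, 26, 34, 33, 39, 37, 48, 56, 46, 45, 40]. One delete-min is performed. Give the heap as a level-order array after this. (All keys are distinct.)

remove root 5; move last element 40 to root → [40, 31, 26, 34, 33, 39, 37, 48, 56, 46, 45]
40 vs smaller child 26 at index 2, swap → [26, 31, 40, 34, 33, 39, 37, 48, 56, 46, 45]
40 vs smaller child 37 at index 6, swap → [26, 31, 37, 34, 33, 39, 40, 48, 56, 46, 45]

[26, 31, 37, 34, 33, 39, 40, 48, 56, 46, 45]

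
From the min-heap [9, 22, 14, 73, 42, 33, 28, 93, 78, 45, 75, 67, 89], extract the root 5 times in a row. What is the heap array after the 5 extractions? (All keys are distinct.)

extract-min #1 returns 9:
  remove root 9; move last element 89 to root → [89, 22, 14, 73, 42, 33, 28, 93, 78, 45, 75, 67]
  89 vs smaller child 14 at index 2, swap → [14, 22, 89, 73, 42, 33, 28, 93, 78, 45, 75, 67]
  89 vs smaller child 28 at index 6, swap → [14, 22, 28, 73, 42, 33, 89, 93, 78, 45, 75, 67]
extract-min #2 returns 14:
  remove root 14; move last element 67 to root → [67, 22, 28, 73, 42, 33, 89, 93, 78, 45, 75]
  67 vs smaller child 22 at index 1, swap → [22, 67, 28, 73, 42, 33, 89, 93, 78, 45, 75]
  67 vs smaller child 42 at index 4, swap → [22, 42, 28, 73, 67, 33, 89, 93, 78, 45, 75]
  67 vs smaller child 45 at index 9, swap → [22, 42, 28, 73, 45, 33, 89, 93, 78, 67, 75]
extract-min #3 returns 22:
  remove root 22; move last element 75 to root → [75, 42, 28, 73, 45, 33, 89, 93, 78, 67]
  75 vs smaller child 28 at index 2, swap → [28, 42, 75, 73, 45, 33, 89, 93, 78, 67]
  75 vs smaller child 33 at index 5, swap → [28, 42, 33, 73, 45, 75, 89, 93, 78, 67]
extract-min #4 returns 28:
  remove root 28; move last element 67 to root → [67, 42, 33, 73, 45, 75, 89, 93, 78]
  67 vs smaller child 33 at index 2, swap → [33, 42, 67, 73, 45, 75, 89, 93, 78]
extract-min #5 returns 33:
  remove root 33; move last element 78 to root → [78, 42, 67, 73, 45, 75, 89, 93]
  78 vs smaller child 42 at index 1, swap → [42, 78, 67, 73, 45, 75, 89, 93]
  78 vs smaller child 45 at index 4, swap → [42, 45, 67, 73, 78, 75, 89, 93]

[42, 45, 67, 73, 78, 75, 89, 93]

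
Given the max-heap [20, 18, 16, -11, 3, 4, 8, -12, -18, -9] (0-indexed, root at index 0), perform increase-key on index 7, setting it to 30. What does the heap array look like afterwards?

[30, 20, 16, 18, 3, 4, 8, -11, -18, -9]

set index 7 from -12 to 30 → [20, 18, 16, -11, 3, 4, 8, 30, -18, -9]
30 > parent -11 at index 3, swap → [20, 18, 16, 30, 3, 4, 8, -11, -18, -9]
30 > parent 18 at index 1, swap → [20, 30, 16, 18, 3, 4, 8, -11, -18, -9]
30 > parent 20 at index 0, swap → [30, 20, 16, 18, 3, 4, 8, -11, -18, -9]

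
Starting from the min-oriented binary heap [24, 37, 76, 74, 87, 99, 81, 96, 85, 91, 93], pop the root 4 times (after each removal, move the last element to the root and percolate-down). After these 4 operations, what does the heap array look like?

[81, 85, 93, 91, 87, 99, 96]

extract-min #1 returns 24:
  remove root 24; move last element 93 to root → [93, 37, 76, 74, 87, 99, 81, 96, 85, 91]
  93 vs smaller child 37 at index 1, swap → [37, 93, 76, 74, 87, 99, 81, 96, 85, 91]
  93 vs smaller child 74 at index 3, swap → [37, 74, 76, 93, 87, 99, 81, 96, 85, 91]
  93 vs smaller child 85 at index 8, swap → [37, 74, 76, 85, 87, 99, 81, 96, 93, 91]
extract-min #2 returns 37:
  remove root 37; move last element 91 to root → [91, 74, 76, 85, 87, 99, 81, 96, 93]
  91 vs smaller child 74 at index 1, swap → [74, 91, 76, 85, 87, 99, 81, 96, 93]
  91 vs smaller child 85 at index 3, swap → [74, 85, 76, 91, 87, 99, 81, 96, 93]
extract-min #3 returns 74:
  remove root 74; move last element 93 to root → [93, 85, 76, 91, 87, 99, 81, 96]
  93 vs smaller child 76 at index 2, swap → [76, 85, 93, 91, 87, 99, 81, 96]
  93 vs smaller child 81 at index 6, swap → [76, 85, 81, 91, 87, 99, 93, 96]
extract-min #4 returns 76:
  remove root 76; move last element 96 to root → [96, 85, 81, 91, 87, 99, 93]
  96 vs smaller child 81 at index 2, swap → [81, 85, 96, 91, 87, 99, 93]
  96 vs smaller child 93 at index 6, swap → [81, 85, 93, 91, 87, 99, 96]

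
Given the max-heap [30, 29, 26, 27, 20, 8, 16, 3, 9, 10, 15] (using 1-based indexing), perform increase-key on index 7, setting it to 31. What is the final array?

[31, 29, 30, 27, 20, 8, 26, 3, 9, 10, 15]

set index 7 from 16 to 31 → [30, 29, 26, 27, 20, 8, 31, 3, 9, 10, 15]
31 > parent 26 at index 3, swap → [30, 29, 31, 27, 20, 8, 26, 3, 9, 10, 15]
31 > parent 30 at index 1, swap → [31, 29, 30, 27, 20, 8, 26, 3, 9, 10, 15]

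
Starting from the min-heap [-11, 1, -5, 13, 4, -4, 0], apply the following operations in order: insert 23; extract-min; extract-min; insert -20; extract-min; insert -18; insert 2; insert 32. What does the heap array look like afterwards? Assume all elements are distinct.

[-18, 1, -4, 2, 4, 23, 0, 13, 32]

insert 23:
  append 23 at index 7 → [-11, 1, -5, 13, 4, -4, 0, 23] (no swap needed)
extract-min → returns -11:
  remove root -11; move last element 23 to root → [23, 1, -5, 13, 4, -4, 0]
  23 vs smaller child -5 at index 2, swap → [-5, 1, 23, 13, 4, -4, 0]
  23 vs smaller child -4 at index 5, swap → [-5, 1, -4, 13, 4, 23, 0]
extract-min → returns -5:
  remove root -5; move last element 0 to root → [0, 1, -4, 13, 4, 23]
  0 vs smaller child -4 at index 2, swap → [-4, 1, 0, 13, 4, 23]
insert -20:
  append -20 at index 6 → [-4, 1, 0, 13, 4, 23, -20]
  -20 < parent 0 at index 2, swap → [-4, 1, -20, 13, 4, 23, 0]
  -20 < parent -4 at index 0, swap → [-20, 1, -4, 13, 4, 23, 0]
extract-min → returns -20:
  remove root -20; move last element 0 to root → [0, 1, -4, 13, 4, 23]
  0 vs smaller child -4 at index 2, swap → [-4, 1, 0, 13, 4, 23]
insert -18:
  append -18 at index 6 → [-4, 1, 0, 13, 4, 23, -18]
  -18 < parent 0 at index 2, swap → [-4, 1, -18, 13, 4, 23, 0]
  -18 < parent -4 at index 0, swap → [-18, 1, -4, 13, 4, 23, 0]
insert 2:
  append 2 at index 7 → [-18, 1, -4, 13, 4, 23, 0, 2]
  2 < parent 13 at index 3, swap → [-18, 1, -4, 2, 4, 23, 0, 13]
insert 32:
  append 32 at index 8 → [-18, 1, -4, 2, 4, 23, 0, 13, 32] (no swap needed)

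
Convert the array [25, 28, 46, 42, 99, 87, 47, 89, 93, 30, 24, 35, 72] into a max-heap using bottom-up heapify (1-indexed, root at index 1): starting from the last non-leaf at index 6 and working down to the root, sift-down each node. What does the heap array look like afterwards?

sift down from index 6: already satisfies heap property
sift down from index 5: already satisfies heap property
sift down from index 4:
  42 vs larger child 93 at index 9, swap → [25, 28, 46, 93, 99, 87, 47, 89, 42, 30, 24, 35, 72]
sift down from index 3:
  46 vs larger child 87 at index 6, swap → [25, 28, 87, 93, 99, 46, 47, 89, 42, 30, 24, 35, 72]
  46 vs larger child 72 at index 13, swap → [25, 28, 87, 93, 99, 72, 47, 89, 42, 30, 24, 35, 46]
sift down from index 2:
  28 vs larger child 99 at index 5, swap → [25, 99, 87, 93, 28, 72, 47, 89, 42, 30, 24, 35, 46]
  28 vs larger child 30 at index 10, swap → [25, 99, 87, 93, 30, 72, 47, 89, 42, 28, 24, 35, 46]
sift down from index 1:
  25 vs larger child 99 at index 2, swap → [99, 25, 87, 93, 30, 72, 47, 89, 42, 28, 24, 35, 46]
  25 vs larger child 93 at index 4, swap → [99, 93, 87, 25, 30, 72, 47, 89, 42, 28, 24, 35, 46]
  25 vs larger child 89 at index 8, swap → [99, 93, 87, 89, 30, 72, 47, 25, 42, 28, 24, 35, 46]

[99, 93, 87, 89, 30, 72, 47, 25, 42, 28, 24, 35, 46]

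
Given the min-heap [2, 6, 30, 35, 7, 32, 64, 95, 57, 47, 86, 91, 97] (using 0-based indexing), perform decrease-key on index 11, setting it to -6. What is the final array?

set index 11 from 91 to -6 → [2, 6, 30, 35, 7, 32, 64, 95, 57, 47, 86, -6, 97]
-6 < parent 32 at index 5, swap → [2, 6, 30, 35, 7, -6, 64, 95, 57, 47, 86, 32, 97]
-6 < parent 30 at index 2, swap → [2, 6, -6, 35, 7, 30, 64, 95, 57, 47, 86, 32, 97]
-6 < parent 2 at index 0, swap → [-6, 6, 2, 35, 7, 30, 64, 95, 57, 47, 86, 32, 97]

[-6, 6, 2, 35, 7, 30, 64, 95, 57, 47, 86, 32, 97]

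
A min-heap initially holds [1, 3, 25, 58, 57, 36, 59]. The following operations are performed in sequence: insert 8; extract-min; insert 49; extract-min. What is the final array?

[8, 49, 25, 58, 57, 36, 59]

insert 8:
  append 8 at index 7 → [1, 3, 25, 58, 57, 36, 59, 8]
  8 < parent 58 at index 3, swap → [1, 3, 25, 8, 57, 36, 59, 58]
extract-min → returns 1:
  remove root 1; move last element 58 to root → [58, 3, 25, 8, 57, 36, 59]
  58 vs smaller child 3 at index 1, swap → [3, 58, 25, 8, 57, 36, 59]
  58 vs smaller child 8 at index 3, swap → [3, 8, 25, 58, 57, 36, 59]
insert 49:
  append 49 at index 7 → [3, 8, 25, 58, 57, 36, 59, 49]
  49 < parent 58 at index 3, swap → [3, 8, 25, 49, 57, 36, 59, 58]
extract-min → returns 3:
  remove root 3; move last element 58 to root → [58, 8, 25, 49, 57, 36, 59]
  58 vs smaller child 8 at index 1, swap → [8, 58, 25, 49, 57, 36, 59]
  58 vs smaller child 49 at index 3, swap → [8, 49, 25, 58, 57, 36, 59]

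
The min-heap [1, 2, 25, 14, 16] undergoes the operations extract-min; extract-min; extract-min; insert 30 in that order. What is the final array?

extract-min → returns 1:
  remove root 1; move last element 16 to root → [16, 2, 25, 14]
  16 vs smaller child 2 at index 1, swap → [2, 16, 25, 14]
  16 vs only child 14 at index 3, swap → [2, 14, 25, 16]
extract-min → returns 2:
  remove root 2; move last element 16 to root → [16, 14, 25]
  16 vs smaller child 14 at index 1, swap → [14, 16, 25]
extract-min → returns 14:
  remove root 14; move last element 25 to root → [25, 16]
  25 vs only child 16 at index 1, swap → [16, 25]
insert 30:
  append 30 at index 2 → [16, 25, 30] (no swap needed)

[16, 25, 30]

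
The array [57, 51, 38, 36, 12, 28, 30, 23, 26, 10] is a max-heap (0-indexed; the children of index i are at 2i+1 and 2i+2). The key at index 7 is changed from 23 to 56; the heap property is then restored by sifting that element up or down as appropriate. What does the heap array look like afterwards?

[57, 56, 38, 51, 12, 28, 30, 36, 26, 10]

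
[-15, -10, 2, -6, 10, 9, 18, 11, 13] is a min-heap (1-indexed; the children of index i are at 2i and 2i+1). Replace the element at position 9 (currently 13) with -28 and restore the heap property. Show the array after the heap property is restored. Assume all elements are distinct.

[-28, -15, 2, -10, 10, 9, 18, 11, -6]

set index 9 from 13 to -28 → [-15, -10, 2, -6, 10, 9, 18, 11, -28]
-28 < parent -6 at index 4, swap → [-15, -10, 2, -28, 10, 9, 18, 11, -6]
-28 < parent -10 at index 2, swap → [-15, -28, 2, -10, 10, 9, 18, 11, -6]
-28 < parent -15 at index 1, swap → [-28, -15, 2, -10, 10, 9, 18, 11, -6]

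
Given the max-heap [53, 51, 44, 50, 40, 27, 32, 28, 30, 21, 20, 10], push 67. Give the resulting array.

[67, 51, 53, 50, 40, 44, 32, 28, 30, 21, 20, 10, 27]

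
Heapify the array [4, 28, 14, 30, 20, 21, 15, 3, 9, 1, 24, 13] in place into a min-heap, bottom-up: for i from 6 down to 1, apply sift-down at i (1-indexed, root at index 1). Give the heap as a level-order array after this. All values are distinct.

sift down from index 6:
  21 vs only child 13 at index 12, swap → [4, 28, 14, 30, 20, 13, 15, 3, 9, 1, 24, 21]
sift down from index 5:
  20 vs smaller child 1 at index 10, swap → [4, 28, 14, 30, 1, 13, 15, 3, 9, 20, 24, 21]
sift down from index 4:
  30 vs smaller child 3 at index 8, swap → [4, 28, 14, 3, 1, 13, 15, 30, 9, 20, 24, 21]
sift down from index 3:
  14 vs smaller child 13 at index 6, swap → [4, 28, 13, 3, 1, 14, 15, 30, 9, 20, 24, 21]
sift down from index 2:
  28 vs smaller child 1 at index 5, swap → [4, 1, 13, 3, 28, 14, 15, 30, 9, 20, 24, 21]
  28 vs smaller child 20 at index 10, swap → [4, 1, 13, 3, 20, 14, 15, 30, 9, 28, 24, 21]
sift down from index 1:
  4 vs smaller child 1 at index 2, swap → [1, 4, 13, 3, 20, 14, 15, 30, 9, 28, 24, 21]
  4 vs smaller child 3 at index 4, swap → [1, 3, 13, 4, 20, 14, 15, 30, 9, 28, 24, 21]

[1, 3, 13, 4, 20, 14, 15, 30, 9, 28, 24, 21]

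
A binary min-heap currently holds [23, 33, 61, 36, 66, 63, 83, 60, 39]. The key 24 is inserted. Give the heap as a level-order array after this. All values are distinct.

append 24 at index 9 → [23, 33, 61, 36, 66, 63, 83, 60, 39, 24]
24 < parent 66 at index 4, swap → [23, 33, 61, 36, 24, 63, 83, 60, 39, 66]
24 < parent 33 at index 1, swap → [23, 24, 61, 36, 33, 63, 83, 60, 39, 66]

[23, 24, 61, 36, 33, 63, 83, 60, 39, 66]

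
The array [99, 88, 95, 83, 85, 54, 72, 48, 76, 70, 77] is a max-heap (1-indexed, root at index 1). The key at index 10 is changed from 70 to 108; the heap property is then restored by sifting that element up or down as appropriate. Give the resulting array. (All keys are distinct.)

set index 10 from 70 to 108 → [99, 88, 95, 83, 85, 54, 72, 48, 76, 108, 77]
108 > parent 85 at index 5, swap → [99, 88, 95, 83, 108, 54, 72, 48, 76, 85, 77]
108 > parent 88 at index 2, swap → [99, 108, 95, 83, 88, 54, 72, 48, 76, 85, 77]
108 > parent 99 at index 1, swap → [108, 99, 95, 83, 88, 54, 72, 48, 76, 85, 77]

[108, 99, 95, 83, 88, 54, 72, 48, 76, 85, 77]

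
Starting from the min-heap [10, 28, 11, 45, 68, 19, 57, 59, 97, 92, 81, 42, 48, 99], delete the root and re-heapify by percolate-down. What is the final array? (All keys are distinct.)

[11, 28, 19, 45, 68, 42, 57, 59, 97, 92, 81, 99, 48]

remove root 10; move last element 99 to root → [99, 28, 11, 45, 68, 19, 57, 59, 97, 92, 81, 42, 48]
99 vs smaller child 11 at index 2, swap → [11, 28, 99, 45, 68, 19, 57, 59, 97, 92, 81, 42, 48]
99 vs smaller child 19 at index 5, swap → [11, 28, 19, 45, 68, 99, 57, 59, 97, 92, 81, 42, 48]
99 vs smaller child 42 at index 11, swap → [11, 28, 19, 45, 68, 42, 57, 59, 97, 92, 81, 99, 48]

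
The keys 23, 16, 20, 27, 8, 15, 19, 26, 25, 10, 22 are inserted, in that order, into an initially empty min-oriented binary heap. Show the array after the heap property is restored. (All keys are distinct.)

Insert 23:
  append 23 at index 0 → [23] (no swap needed)
Insert 16:
  append 16 at index 1 → [23, 16]
  16 < parent 23 at index 0, swap → [16, 23]
Insert 20:
  append 20 at index 2 → [16, 23, 20] (no swap needed)
Insert 27:
  append 27 at index 3 → [16, 23, 20, 27] (no swap needed)
Insert 8:
  append 8 at index 4 → [16, 23, 20, 27, 8]
  8 < parent 23 at index 1, swap → [16, 8, 20, 27, 23]
  8 < parent 16 at index 0, swap → [8, 16, 20, 27, 23]
Insert 15:
  append 15 at index 5 → [8, 16, 20, 27, 23, 15]
  15 < parent 20 at index 2, swap → [8, 16, 15, 27, 23, 20]
Insert 19:
  append 19 at index 6 → [8, 16, 15, 27, 23, 20, 19] (no swap needed)
Insert 26:
  append 26 at index 7 → [8, 16, 15, 27, 23, 20, 19, 26]
  26 < parent 27 at index 3, swap → [8, 16, 15, 26, 23, 20, 19, 27]
Insert 25:
  append 25 at index 8 → [8, 16, 15, 26, 23, 20, 19, 27, 25]
  25 < parent 26 at index 3, swap → [8, 16, 15, 25, 23, 20, 19, 27, 26]
Insert 10:
  append 10 at index 9 → [8, 16, 15, 25, 23, 20, 19, 27, 26, 10]
  10 < parent 23 at index 4, swap → [8, 16, 15, 25, 10, 20, 19, 27, 26, 23]
  10 < parent 16 at index 1, swap → [8, 10, 15, 25, 16, 20, 19, 27, 26, 23]
Insert 22:
  append 22 at index 10 → [8, 10, 15, 25, 16, 20, 19, 27, 26, 23, 22] (no swap needed)

[8, 10, 15, 25, 16, 20, 19, 27, 26, 23, 22]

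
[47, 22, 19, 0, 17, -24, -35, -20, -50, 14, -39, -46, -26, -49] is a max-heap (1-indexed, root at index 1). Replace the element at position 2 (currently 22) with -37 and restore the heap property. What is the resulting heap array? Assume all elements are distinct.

set index 2 from 22 to -37 → [47, -37, 19, 0, 17, -24, -35, -20, -50, 14, -39, -46, -26, -49]
-37 vs larger child 17 at index 5, swap → [47, 17, 19, 0, -37, -24, -35, -20, -50, 14, -39, -46, -26, -49]
-37 vs larger child 14 at index 10, swap → [47, 17, 19, 0, 14, -24, -35, -20, -50, -37, -39, -46, -26, -49]

[47, 17, 19, 0, 14, -24, -35, -20, -50, -37, -39, -46, -26, -49]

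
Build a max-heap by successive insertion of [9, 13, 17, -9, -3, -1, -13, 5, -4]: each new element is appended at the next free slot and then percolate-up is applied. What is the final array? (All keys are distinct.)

Insert 9:
  append 9 at index 0 → [9] (no swap needed)
Insert 13:
  append 13 at index 1 → [9, 13]
  13 > parent 9 at index 0, swap → [13, 9]
Insert 17:
  append 17 at index 2 → [13, 9, 17]
  17 > parent 13 at index 0, swap → [17, 9, 13]
Insert -9:
  append -9 at index 3 → [17, 9, 13, -9] (no swap needed)
Insert -3:
  append -3 at index 4 → [17, 9, 13, -9, -3] (no swap needed)
Insert -1:
  append -1 at index 5 → [17, 9, 13, -9, -3, -1] (no swap needed)
Insert -13:
  append -13 at index 6 → [17, 9, 13, -9, -3, -1, -13] (no swap needed)
Insert 5:
  append 5 at index 7 → [17, 9, 13, -9, -3, -1, -13, 5]
  5 > parent -9 at index 3, swap → [17, 9, 13, 5, -3, -1, -13, -9]
Insert -4:
  append -4 at index 8 → [17, 9, 13, 5, -3, -1, -13, -9, -4] (no swap needed)

[17, 9, 13, 5, -3, -1, -13, -9, -4]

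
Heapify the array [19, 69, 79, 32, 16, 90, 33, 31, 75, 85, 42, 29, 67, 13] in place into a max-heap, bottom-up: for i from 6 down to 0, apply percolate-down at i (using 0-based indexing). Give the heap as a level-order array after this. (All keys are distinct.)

sift down from index 6: already satisfies heap property
sift down from index 5: already satisfies heap property
sift down from index 4:
  16 vs larger child 85 at index 9, swap → [19, 69, 79, 32, 85, 90, 33, 31, 75, 16, 42, 29, 67, 13]
sift down from index 3:
  32 vs larger child 75 at index 8, swap → [19, 69, 79, 75, 85, 90, 33, 31, 32, 16, 42, 29, 67, 13]
sift down from index 2:
  79 vs larger child 90 at index 5, swap → [19, 69, 90, 75, 85, 79, 33, 31, 32, 16, 42, 29, 67, 13]
sift down from index 1:
  69 vs larger child 85 at index 4, swap → [19, 85, 90, 75, 69, 79, 33, 31, 32, 16, 42, 29, 67, 13]
sift down from index 0:
  19 vs larger child 90 at index 2, swap → [90, 85, 19, 75, 69, 79, 33, 31, 32, 16, 42, 29, 67, 13]
  19 vs larger child 79 at index 5, swap → [90, 85, 79, 75, 69, 19, 33, 31, 32, 16, 42, 29, 67, 13]
  19 vs larger child 67 at index 12, swap → [90, 85, 79, 75, 69, 67, 33, 31, 32, 16, 42, 29, 19, 13]

[90, 85, 79, 75, 69, 67, 33, 31, 32, 16, 42, 29, 19, 13]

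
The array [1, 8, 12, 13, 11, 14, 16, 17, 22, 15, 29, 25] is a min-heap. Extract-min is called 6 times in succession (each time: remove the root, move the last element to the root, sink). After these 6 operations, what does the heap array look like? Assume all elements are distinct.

extract-min #1 returns 1:
  remove root 1; move last element 25 to root → [25, 8, 12, 13, 11, 14, 16, 17, 22, 15, 29]
  25 vs smaller child 8 at index 1, swap → [8, 25, 12, 13, 11, 14, 16, 17, 22, 15, 29]
  25 vs smaller child 11 at index 4, swap → [8, 11, 12, 13, 25, 14, 16, 17, 22, 15, 29]
  25 vs smaller child 15 at index 9, swap → [8, 11, 12, 13, 15, 14, 16, 17, 22, 25, 29]
extract-min #2 returns 8:
  remove root 8; move last element 29 to root → [29, 11, 12, 13, 15, 14, 16, 17, 22, 25]
  29 vs smaller child 11 at index 1, swap → [11, 29, 12, 13, 15, 14, 16, 17, 22, 25]
  29 vs smaller child 13 at index 3, swap → [11, 13, 12, 29, 15, 14, 16, 17, 22, 25]
  29 vs smaller child 17 at index 7, swap → [11, 13, 12, 17, 15, 14, 16, 29, 22, 25]
extract-min #3 returns 11:
  remove root 11; move last element 25 to root → [25, 13, 12, 17, 15, 14, 16, 29, 22]
  25 vs smaller child 12 at index 2, swap → [12, 13, 25, 17, 15, 14, 16, 29, 22]
  25 vs smaller child 14 at index 5, swap → [12, 13, 14, 17, 15, 25, 16, 29, 22]
extract-min #4 returns 12:
  remove root 12; move last element 22 to root → [22, 13, 14, 17, 15, 25, 16, 29]
  22 vs smaller child 13 at index 1, swap → [13, 22, 14, 17, 15, 25, 16, 29]
  22 vs smaller child 15 at index 4, swap → [13, 15, 14, 17, 22, 25, 16, 29]
extract-min #5 returns 13:
  remove root 13; move last element 29 to root → [29, 15, 14, 17, 22, 25, 16]
  29 vs smaller child 14 at index 2, swap → [14, 15, 29, 17, 22, 25, 16]
  29 vs smaller child 16 at index 6, swap → [14, 15, 16, 17, 22, 25, 29]
extract-min #6 returns 14:
  remove root 14; move last element 29 to root → [29, 15, 16, 17, 22, 25]
  29 vs smaller child 15 at index 1, swap → [15, 29, 16, 17, 22, 25]
  29 vs smaller child 17 at index 3, swap → [15, 17, 16, 29, 22, 25]

[15, 17, 16, 29, 22, 25]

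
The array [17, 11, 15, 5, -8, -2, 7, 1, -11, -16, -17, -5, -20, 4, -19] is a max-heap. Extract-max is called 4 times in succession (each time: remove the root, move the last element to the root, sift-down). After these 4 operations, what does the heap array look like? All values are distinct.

extract-max #1 returns 17:
  remove root 17; move last element -19 to root → [-19, 11, 15, 5, -8, -2, 7, 1, -11, -16, -17, -5, -20, 4]
  -19 vs larger child 15 at index 2, swap → [15, 11, -19, 5, -8, -2, 7, 1, -11, -16, -17, -5, -20, 4]
  -19 vs larger child 7 at index 6, swap → [15, 11, 7, 5, -8, -2, -19, 1, -11, -16, -17, -5, -20, 4]
  -19 vs only child 4 at index 13, swap → [15, 11, 7, 5, -8, -2, 4, 1, -11, -16, -17, -5, -20, -19]
extract-max #2 returns 15:
  remove root 15; move last element -19 to root → [-19, 11, 7, 5, -8, -2, 4, 1, -11, -16, -17, -5, -20]
  -19 vs larger child 11 at index 1, swap → [11, -19, 7, 5, -8, -2, 4, 1, -11, -16, -17, -5, -20]
  -19 vs larger child 5 at index 3, swap → [11, 5, 7, -19, -8, -2, 4, 1, -11, -16, -17, -5, -20]
  -19 vs larger child 1 at index 7, swap → [11, 5, 7, 1, -8, -2, 4, -19, -11, -16, -17, -5, -20]
extract-max #3 returns 11:
  remove root 11; move last element -20 to root → [-20, 5, 7, 1, -8, -2, 4, -19, -11, -16, -17, -5]
  -20 vs larger child 7 at index 2, swap → [7, 5, -20, 1, -8, -2, 4, -19, -11, -16, -17, -5]
  -20 vs larger child 4 at index 6, swap → [7, 5, 4, 1, -8, -2, -20, -19, -11, -16, -17, -5]
extract-max #4 returns 7:
  remove root 7; move last element -5 to root → [-5, 5, 4, 1, -8, -2, -20, -19, -11, -16, -17]
  -5 vs larger child 5 at index 1, swap → [5, -5, 4, 1, -8, -2, -20, -19, -11, -16, -17]
  -5 vs larger child 1 at index 3, swap → [5, 1, 4, -5, -8, -2, -20, -19, -11, -16, -17]

[5, 1, 4, -5, -8, -2, -20, -19, -11, -16, -17]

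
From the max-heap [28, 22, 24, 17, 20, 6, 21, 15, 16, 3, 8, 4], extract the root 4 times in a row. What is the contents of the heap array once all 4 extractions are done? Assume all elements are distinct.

[20, 17, 6, 16, 8, 3, 4, 15]

extract-max #1 returns 28:
  remove root 28; move last element 4 to root → [4, 22, 24, 17, 20, 6, 21, 15, 16, 3, 8]
  4 vs larger child 24 at index 2, swap → [24, 22, 4, 17, 20, 6, 21, 15, 16, 3, 8]
  4 vs larger child 21 at index 6, swap → [24, 22, 21, 17, 20, 6, 4, 15, 16, 3, 8]
extract-max #2 returns 24:
  remove root 24; move last element 8 to root → [8, 22, 21, 17, 20, 6, 4, 15, 16, 3]
  8 vs larger child 22 at index 1, swap → [22, 8, 21, 17, 20, 6, 4, 15, 16, 3]
  8 vs larger child 20 at index 4, swap → [22, 20, 21, 17, 8, 6, 4, 15, 16, 3]
extract-max #3 returns 22:
  remove root 22; move last element 3 to root → [3, 20, 21, 17, 8, 6, 4, 15, 16]
  3 vs larger child 21 at index 2, swap → [21, 20, 3, 17, 8, 6, 4, 15, 16]
  3 vs larger child 6 at index 5, swap → [21, 20, 6, 17, 8, 3, 4, 15, 16]
extract-max #4 returns 21:
  remove root 21; move last element 16 to root → [16, 20, 6, 17, 8, 3, 4, 15]
  16 vs larger child 20 at index 1, swap → [20, 16, 6, 17, 8, 3, 4, 15]
  16 vs larger child 17 at index 3, swap → [20, 17, 6, 16, 8, 3, 4, 15]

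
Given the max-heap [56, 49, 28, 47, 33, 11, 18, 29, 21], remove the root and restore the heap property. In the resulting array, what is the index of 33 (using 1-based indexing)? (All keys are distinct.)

remove root 56; move last element 21 to root → [21, 49, 28, 47, 33, 11, 18, 29]
21 vs larger child 49 at index 2, swap → [49, 21, 28, 47, 33, 11, 18, 29]
21 vs larger child 47 at index 4, swap → [49, 47, 28, 21, 33, 11, 18, 29]
21 vs only child 29 at index 8, swap → [49, 47, 28, 29, 33, 11, 18, 21]
resulting array: [49, 47, 28, 29, 33, 11, 18, 21]

5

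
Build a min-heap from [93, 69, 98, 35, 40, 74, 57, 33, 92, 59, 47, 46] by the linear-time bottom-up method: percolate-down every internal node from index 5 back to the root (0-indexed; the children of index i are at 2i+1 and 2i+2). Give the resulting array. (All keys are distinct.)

sift down from index 5:
  74 vs only child 46 at index 11, swap → [93, 69, 98, 35, 40, 46, 57, 33, 92, 59, 47, 74]
sift down from index 4: already satisfies heap property
sift down from index 3:
  35 vs smaller child 33 at index 7, swap → [93, 69, 98, 33, 40, 46, 57, 35, 92, 59, 47, 74]
sift down from index 2:
  98 vs smaller child 46 at index 5, swap → [93, 69, 46, 33, 40, 98, 57, 35, 92, 59, 47, 74]
  98 vs only child 74 at index 11, swap → [93, 69, 46, 33, 40, 74, 57, 35, 92, 59, 47, 98]
sift down from index 1:
  69 vs smaller child 33 at index 3, swap → [93, 33, 46, 69, 40, 74, 57, 35, 92, 59, 47, 98]
  69 vs smaller child 35 at index 7, swap → [93, 33, 46, 35, 40, 74, 57, 69, 92, 59, 47, 98]
sift down from index 0:
  93 vs smaller child 33 at index 1, swap → [33, 93, 46, 35, 40, 74, 57, 69, 92, 59, 47, 98]
  93 vs smaller child 35 at index 3, swap → [33, 35, 46, 93, 40, 74, 57, 69, 92, 59, 47, 98]
  93 vs smaller child 69 at index 7, swap → [33, 35, 46, 69, 40, 74, 57, 93, 92, 59, 47, 98]

[33, 35, 46, 69, 40, 74, 57, 93, 92, 59, 47, 98]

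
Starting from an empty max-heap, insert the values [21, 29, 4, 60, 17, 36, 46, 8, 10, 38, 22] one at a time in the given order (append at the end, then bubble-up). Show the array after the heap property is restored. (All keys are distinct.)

Insert 21:
  append 21 at index 0 → [21] (no swap needed)
Insert 29:
  append 29 at index 1 → [21, 29]
  29 > parent 21 at index 0, swap → [29, 21]
Insert 4:
  append 4 at index 2 → [29, 21, 4] (no swap needed)
Insert 60:
  append 60 at index 3 → [29, 21, 4, 60]
  60 > parent 21 at index 1, swap → [29, 60, 4, 21]
  60 > parent 29 at index 0, swap → [60, 29, 4, 21]
Insert 17:
  append 17 at index 4 → [60, 29, 4, 21, 17] (no swap needed)
Insert 36:
  append 36 at index 5 → [60, 29, 4, 21, 17, 36]
  36 > parent 4 at index 2, swap → [60, 29, 36, 21, 17, 4]
Insert 46:
  append 46 at index 6 → [60, 29, 36, 21, 17, 4, 46]
  46 > parent 36 at index 2, swap → [60, 29, 46, 21, 17, 4, 36]
Insert 8:
  append 8 at index 7 → [60, 29, 46, 21, 17, 4, 36, 8] (no swap needed)
Insert 10:
  append 10 at index 8 → [60, 29, 46, 21, 17, 4, 36, 8, 10] (no swap needed)
Insert 38:
  append 38 at index 9 → [60, 29, 46, 21, 17, 4, 36, 8, 10, 38]
  38 > parent 17 at index 4, swap → [60, 29, 46, 21, 38, 4, 36, 8, 10, 17]
  38 > parent 29 at index 1, swap → [60, 38, 46, 21, 29, 4, 36, 8, 10, 17]
Insert 22:
  append 22 at index 10 → [60, 38, 46, 21, 29, 4, 36, 8, 10, 17, 22] (no swap needed)

[60, 38, 46, 21, 29, 4, 36, 8, 10, 17, 22]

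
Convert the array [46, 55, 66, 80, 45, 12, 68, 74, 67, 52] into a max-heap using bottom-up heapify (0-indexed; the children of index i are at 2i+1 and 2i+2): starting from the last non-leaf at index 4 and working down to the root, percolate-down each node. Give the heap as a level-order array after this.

sift down from index 4:
  45 vs only child 52 at index 9, swap → [46, 55, 66, 80, 52, 12, 68, 74, 67, 45]
sift down from index 3: already satisfies heap property
sift down from index 2:
  66 vs larger child 68 at index 6, swap → [46, 55, 68, 80, 52, 12, 66, 74, 67, 45]
sift down from index 1:
  55 vs larger child 80 at index 3, swap → [46, 80, 68, 55, 52, 12, 66, 74, 67, 45]
  55 vs larger child 74 at index 7, swap → [46, 80, 68, 74, 52, 12, 66, 55, 67, 45]
sift down from index 0:
  46 vs larger child 80 at index 1, swap → [80, 46, 68, 74, 52, 12, 66, 55, 67, 45]
  46 vs larger child 74 at index 3, swap → [80, 74, 68, 46, 52, 12, 66, 55, 67, 45]
  46 vs larger child 67 at index 8, swap → [80, 74, 68, 67, 52, 12, 66, 55, 46, 45]

[80, 74, 68, 67, 52, 12, 66, 55, 46, 45]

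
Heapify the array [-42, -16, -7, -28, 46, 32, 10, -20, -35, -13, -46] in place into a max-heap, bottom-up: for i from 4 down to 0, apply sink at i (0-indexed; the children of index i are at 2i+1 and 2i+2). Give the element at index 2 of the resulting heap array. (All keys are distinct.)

sift down from index 4: already satisfies heap property
sift down from index 3:
  -28 vs larger child -20 at index 7, swap → [-42, -16, -7, -20, 46, 32, 10, -28, -35, -13, -46]
sift down from index 2:
  -7 vs larger child 32 at index 5, swap → [-42, -16, 32, -20, 46, -7, 10, -28, -35, -13, -46]
sift down from index 1:
  -16 vs larger child 46 at index 4, swap → [-42, 46, 32, -20, -16, -7, 10, -28, -35, -13, -46]
  -16 vs larger child -13 at index 9, swap → [-42, 46, 32, -20, -13, -7, 10, -28, -35, -16, -46]
sift down from index 0:
  -42 vs larger child 46 at index 1, swap → [46, -42, 32, -20, -13, -7, 10, -28, -35, -16, -46]
  -42 vs larger child -13 at index 4, swap → [46, -13, 32, -20, -42, -7, 10, -28, -35, -16, -46]
  -42 vs larger child -16 at index 9, swap → [46, -13, 32, -20, -16, -7, 10, -28, -35, -42, -46]
resulting array: [46, -13, 32, -20, -16, -7, 10, -28, -35, -42, -46]

32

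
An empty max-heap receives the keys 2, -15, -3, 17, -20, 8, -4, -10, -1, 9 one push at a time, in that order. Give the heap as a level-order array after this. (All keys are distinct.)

[17, 9, 8, -1, 2, -3, -4, -15, -10, -20]

Insert 2:
  append 2 at index 0 → [2] (no swap needed)
Insert -15:
  append -15 at index 1 → [2, -15] (no swap needed)
Insert -3:
  append -3 at index 2 → [2, -15, -3] (no swap needed)
Insert 17:
  append 17 at index 3 → [2, -15, -3, 17]
  17 > parent -15 at index 1, swap → [2, 17, -3, -15]
  17 > parent 2 at index 0, swap → [17, 2, -3, -15]
Insert -20:
  append -20 at index 4 → [17, 2, -3, -15, -20] (no swap needed)
Insert 8:
  append 8 at index 5 → [17, 2, -3, -15, -20, 8]
  8 > parent -3 at index 2, swap → [17, 2, 8, -15, -20, -3]
Insert -4:
  append -4 at index 6 → [17, 2, 8, -15, -20, -3, -4] (no swap needed)
Insert -10:
  append -10 at index 7 → [17, 2, 8, -15, -20, -3, -4, -10]
  -10 > parent -15 at index 3, swap → [17, 2, 8, -10, -20, -3, -4, -15]
Insert -1:
  append -1 at index 8 → [17, 2, 8, -10, -20, -3, -4, -15, -1]
  -1 > parent -10 at index 3, swap → [17, 2, 8, -1, -20, -3, -4, -15, -10]
Insert 9:
  append 9 at index 9 → [17, 2, 8, -1, -20, -3, -4, -15, -10, 9]
  9 > parent -20 at index 4, swap → [17, 2, 8, -1, 9, -3, -4, -15, -10, -20]
  9 > parent 2 at index 1, swap → [17, 9, 8, -1, 2, -3, -4, -15, -10, -20]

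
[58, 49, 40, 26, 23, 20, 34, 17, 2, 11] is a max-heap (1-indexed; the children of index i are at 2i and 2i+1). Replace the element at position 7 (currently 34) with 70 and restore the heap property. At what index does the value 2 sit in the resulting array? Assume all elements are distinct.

9

set index 7 from 34 to 70 → [58, 49, 40, 26, 23, 20, 70, 17, 2, 11]
70 > parent 40 at index 3, swap → [58, 49, 70, 26, 23, 20, 40, 17, 2, 11]
70 > parent 58 at index 1, swap → [70, 49, 58, 26, 23, 20, 40, 17, 2, 11]
resulting array: [70, 49, 58, 26, 23, 20, 40, 17, 2, 11]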